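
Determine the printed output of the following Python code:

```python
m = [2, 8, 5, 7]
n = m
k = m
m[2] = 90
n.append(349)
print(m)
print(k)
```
[2, 8, 90, 7, 349]
[2, 8, 90, 7, 349]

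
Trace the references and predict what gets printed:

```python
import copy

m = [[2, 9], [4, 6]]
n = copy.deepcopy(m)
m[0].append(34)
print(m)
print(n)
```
[[2, 9, 34], [4, 6]]
[[2, 9], [4, 6]]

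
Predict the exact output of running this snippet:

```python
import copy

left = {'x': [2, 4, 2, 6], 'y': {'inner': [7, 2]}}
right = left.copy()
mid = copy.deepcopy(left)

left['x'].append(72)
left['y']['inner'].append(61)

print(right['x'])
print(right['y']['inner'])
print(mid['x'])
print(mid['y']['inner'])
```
[2, 4, 2, 6, 72]
[7, 2, 61]
[2, 4, 2, 6]
[7, 2]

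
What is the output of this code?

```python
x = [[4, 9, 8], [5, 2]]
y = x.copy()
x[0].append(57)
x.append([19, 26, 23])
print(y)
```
[[4, 9, 8, 57], [5, 2]]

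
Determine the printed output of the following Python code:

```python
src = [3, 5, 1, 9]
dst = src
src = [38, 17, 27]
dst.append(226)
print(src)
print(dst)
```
[38, 17, 27]
[3, 5, 1, 9, 226]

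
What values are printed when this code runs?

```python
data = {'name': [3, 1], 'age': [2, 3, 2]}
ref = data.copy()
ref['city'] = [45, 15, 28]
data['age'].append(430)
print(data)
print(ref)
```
{'name': [3, 1], 'age': [2, 3, 2, 430]}
{'name': [3, 1], 'age': [2, 3, 2, 430], 'city': [45, 15, 28]}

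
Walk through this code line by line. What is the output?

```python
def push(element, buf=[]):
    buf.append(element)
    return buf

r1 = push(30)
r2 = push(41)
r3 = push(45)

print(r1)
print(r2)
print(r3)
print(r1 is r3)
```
[30, 41, 45]
[30, 41, 45]
[30, 41, 45]
True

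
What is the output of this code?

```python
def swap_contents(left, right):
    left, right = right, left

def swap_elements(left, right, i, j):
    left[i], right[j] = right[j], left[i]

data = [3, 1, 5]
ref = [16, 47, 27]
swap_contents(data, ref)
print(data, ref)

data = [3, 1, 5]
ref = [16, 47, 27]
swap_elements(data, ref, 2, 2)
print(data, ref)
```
[3, 1, 5] [16, 47, 27]
[3, 1, 27] [16, 47, 5]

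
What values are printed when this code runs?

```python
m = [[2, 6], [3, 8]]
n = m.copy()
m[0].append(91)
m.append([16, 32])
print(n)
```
[[2, 6, 91], [3, 8]]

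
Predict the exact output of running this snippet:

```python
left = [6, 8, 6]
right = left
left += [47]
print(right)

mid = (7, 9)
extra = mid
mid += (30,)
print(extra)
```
[6, 8, 6, 47]
(7, 9)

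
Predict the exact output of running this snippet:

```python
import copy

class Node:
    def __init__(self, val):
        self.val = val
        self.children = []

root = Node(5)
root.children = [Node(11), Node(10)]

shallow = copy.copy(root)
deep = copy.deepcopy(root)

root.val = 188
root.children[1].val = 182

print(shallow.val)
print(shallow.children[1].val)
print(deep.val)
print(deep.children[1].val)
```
5
182
5
10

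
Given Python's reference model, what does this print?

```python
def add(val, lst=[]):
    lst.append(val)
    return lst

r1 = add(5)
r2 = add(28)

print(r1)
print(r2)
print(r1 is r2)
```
[5, 28]
[5, 28]
True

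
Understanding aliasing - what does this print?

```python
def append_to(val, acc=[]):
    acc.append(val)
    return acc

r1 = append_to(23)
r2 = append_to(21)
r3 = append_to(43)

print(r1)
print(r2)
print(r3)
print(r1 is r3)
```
[23, 21, 43]
[23, 21, 43]
[23, 21, 43]
True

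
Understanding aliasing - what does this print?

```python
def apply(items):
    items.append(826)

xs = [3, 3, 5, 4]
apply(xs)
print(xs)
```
[3, 3, 5, 4, 826]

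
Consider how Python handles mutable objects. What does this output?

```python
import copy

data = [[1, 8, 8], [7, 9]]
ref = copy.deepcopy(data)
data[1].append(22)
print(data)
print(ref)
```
[[1, 8, 8], [7, 9, 22]]
[[1, 8, 8], [7, 9]]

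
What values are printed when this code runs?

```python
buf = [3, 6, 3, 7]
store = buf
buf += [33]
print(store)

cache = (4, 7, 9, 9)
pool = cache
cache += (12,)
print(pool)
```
[3, 6, 3, 7, 33]
(4, 7, 9, 9)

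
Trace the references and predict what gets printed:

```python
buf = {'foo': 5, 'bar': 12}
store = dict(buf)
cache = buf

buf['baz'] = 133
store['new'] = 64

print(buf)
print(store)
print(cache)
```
{'foo': 5, 'bar': 12, 'baz': 133}
{'foo': 5, 'bar': 12, 'new': 64}
{'foo': 5, 'bar': 12, 'baz': 133}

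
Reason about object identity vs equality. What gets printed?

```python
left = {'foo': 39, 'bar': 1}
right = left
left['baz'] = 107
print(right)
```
{'foo': 39, 'bar': 1, 'baz': 107}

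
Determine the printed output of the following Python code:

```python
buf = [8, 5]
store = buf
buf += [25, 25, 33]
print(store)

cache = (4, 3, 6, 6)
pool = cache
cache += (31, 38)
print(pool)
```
[8, 5, 25, 25, 33]
(4, 3, 6, 6)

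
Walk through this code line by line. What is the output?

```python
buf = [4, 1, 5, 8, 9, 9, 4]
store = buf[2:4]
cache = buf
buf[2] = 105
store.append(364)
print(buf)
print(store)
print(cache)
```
[4, 1, 105, 8, 9, 9, 4]
[5, 8, 364]
[4, 1, 105, 8, 9, 9, 4]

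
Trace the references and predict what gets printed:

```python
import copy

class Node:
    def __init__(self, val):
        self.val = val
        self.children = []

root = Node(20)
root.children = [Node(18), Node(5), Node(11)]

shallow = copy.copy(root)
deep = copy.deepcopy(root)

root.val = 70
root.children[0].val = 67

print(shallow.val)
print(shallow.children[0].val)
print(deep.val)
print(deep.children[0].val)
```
20
67
20
18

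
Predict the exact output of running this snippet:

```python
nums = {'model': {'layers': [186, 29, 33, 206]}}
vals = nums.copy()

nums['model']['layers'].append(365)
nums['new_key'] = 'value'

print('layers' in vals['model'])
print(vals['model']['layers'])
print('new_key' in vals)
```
True
[186, 29, 33, 206, 365]
False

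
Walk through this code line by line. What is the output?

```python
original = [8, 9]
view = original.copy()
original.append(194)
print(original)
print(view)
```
[8, 9, 194]
[8, 9]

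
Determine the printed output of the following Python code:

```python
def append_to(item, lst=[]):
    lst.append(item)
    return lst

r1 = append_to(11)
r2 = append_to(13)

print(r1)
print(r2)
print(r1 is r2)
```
[11, 13]
[11, 13]
True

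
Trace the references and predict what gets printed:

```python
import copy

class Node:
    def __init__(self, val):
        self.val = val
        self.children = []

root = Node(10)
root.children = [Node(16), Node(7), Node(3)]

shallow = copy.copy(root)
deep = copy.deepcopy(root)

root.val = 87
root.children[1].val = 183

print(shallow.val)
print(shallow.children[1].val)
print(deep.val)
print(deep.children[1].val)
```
10
183
10
7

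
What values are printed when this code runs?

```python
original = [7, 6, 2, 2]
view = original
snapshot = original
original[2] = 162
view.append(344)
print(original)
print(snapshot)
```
[7, 6, 162, 2, 344]
[7, 6, 162, 2, 344]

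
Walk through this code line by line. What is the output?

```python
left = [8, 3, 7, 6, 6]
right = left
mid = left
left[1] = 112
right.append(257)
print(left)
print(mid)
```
[8, 112, 7, 6, 6, 257]
[8, 112, 7, 6, 6, 257]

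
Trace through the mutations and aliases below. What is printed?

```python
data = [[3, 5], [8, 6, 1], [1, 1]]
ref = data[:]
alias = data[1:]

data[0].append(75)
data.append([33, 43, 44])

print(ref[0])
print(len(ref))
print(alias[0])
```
[3, 5, 75]
3
[8, 6, 1]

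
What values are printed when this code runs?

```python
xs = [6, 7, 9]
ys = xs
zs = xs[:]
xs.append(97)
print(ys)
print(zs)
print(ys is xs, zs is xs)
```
[6, 7, 9, 97]
[6, 7, 9]
True False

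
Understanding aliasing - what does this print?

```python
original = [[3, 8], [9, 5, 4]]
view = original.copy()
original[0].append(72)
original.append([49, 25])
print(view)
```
[[3, 8, 72], [9, 5, 4]]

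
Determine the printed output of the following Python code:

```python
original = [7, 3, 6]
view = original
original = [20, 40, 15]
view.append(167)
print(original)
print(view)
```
[20, 40, 15]
[7, 3, 6, 167]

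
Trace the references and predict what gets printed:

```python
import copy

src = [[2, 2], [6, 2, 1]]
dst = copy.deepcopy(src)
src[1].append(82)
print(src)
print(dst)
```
[[2, 2], [6, 2, 1, 82]]
[[2, 2], [6, 2, 1]]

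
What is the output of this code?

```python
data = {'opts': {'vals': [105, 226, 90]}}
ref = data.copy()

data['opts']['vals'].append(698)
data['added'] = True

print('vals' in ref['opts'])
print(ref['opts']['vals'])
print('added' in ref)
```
True
[105, 226, 90, 698]
False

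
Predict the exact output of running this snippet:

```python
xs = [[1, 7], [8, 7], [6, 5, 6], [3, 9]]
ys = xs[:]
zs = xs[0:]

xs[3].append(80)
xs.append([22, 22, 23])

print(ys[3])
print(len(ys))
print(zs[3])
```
[3, 9, 80]
4
[3, 9, 80]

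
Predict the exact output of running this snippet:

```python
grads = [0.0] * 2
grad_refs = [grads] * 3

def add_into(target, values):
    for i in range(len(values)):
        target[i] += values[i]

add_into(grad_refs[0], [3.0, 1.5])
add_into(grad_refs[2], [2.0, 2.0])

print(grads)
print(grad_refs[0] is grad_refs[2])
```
[5.0, 3.5]
True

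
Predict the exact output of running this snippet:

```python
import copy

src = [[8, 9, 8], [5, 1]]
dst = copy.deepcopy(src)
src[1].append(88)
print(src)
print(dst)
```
[[8, 9, 8], [5, 1, 88]]
[[8, 9, 8], [5, 1]]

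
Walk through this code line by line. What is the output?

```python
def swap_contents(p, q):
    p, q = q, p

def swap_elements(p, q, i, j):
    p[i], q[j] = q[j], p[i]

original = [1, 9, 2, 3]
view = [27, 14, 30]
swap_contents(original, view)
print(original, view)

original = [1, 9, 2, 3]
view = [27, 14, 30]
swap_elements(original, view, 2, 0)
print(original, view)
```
[1, 9, 2, 3] [27, 14, 30]
[1, 9, 27, 3] [2, 14, 30]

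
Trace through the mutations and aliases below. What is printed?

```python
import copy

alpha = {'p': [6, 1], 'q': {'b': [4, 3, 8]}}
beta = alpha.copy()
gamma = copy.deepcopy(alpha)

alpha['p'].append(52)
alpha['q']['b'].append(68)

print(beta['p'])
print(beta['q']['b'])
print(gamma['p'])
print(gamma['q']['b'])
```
[6, 1, 52]
[4, 3, 8, 68]
[6, 1]
[4, 3, 8]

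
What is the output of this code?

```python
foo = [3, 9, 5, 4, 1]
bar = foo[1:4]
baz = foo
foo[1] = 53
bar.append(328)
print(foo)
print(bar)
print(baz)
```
[3, 53, 5, 4, 1]
[9, 5, 4, 328]
[3, 53, 5, 4, 1]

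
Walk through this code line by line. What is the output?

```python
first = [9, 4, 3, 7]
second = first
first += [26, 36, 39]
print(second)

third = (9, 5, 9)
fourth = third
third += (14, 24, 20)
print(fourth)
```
[9, 4, 3, 7, 26, 36, 39]
(9, 5, 9)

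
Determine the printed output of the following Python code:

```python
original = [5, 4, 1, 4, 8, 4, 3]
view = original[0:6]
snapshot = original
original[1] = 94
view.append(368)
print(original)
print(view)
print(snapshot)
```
[5, 94, 1, 4, 8, 4, 3]
[5, 4, 1, 4, 8, 4, 368]
[5, 94, 1, 4, 8, 4, 3]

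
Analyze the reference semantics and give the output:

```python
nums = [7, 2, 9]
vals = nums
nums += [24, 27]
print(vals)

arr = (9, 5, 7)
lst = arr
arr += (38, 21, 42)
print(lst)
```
[7, 2, 9, 24, 27]
(9, 5, 7)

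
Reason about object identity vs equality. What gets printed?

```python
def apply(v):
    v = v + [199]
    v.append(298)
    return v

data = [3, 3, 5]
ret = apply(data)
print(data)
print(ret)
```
[3, 3, 5]
[3, 3, 5, 199, 298]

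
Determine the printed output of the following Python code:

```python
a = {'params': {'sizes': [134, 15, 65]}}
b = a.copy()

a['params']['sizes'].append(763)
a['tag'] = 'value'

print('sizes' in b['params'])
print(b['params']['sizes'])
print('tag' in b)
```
True
[134, 15, 65, 763]
False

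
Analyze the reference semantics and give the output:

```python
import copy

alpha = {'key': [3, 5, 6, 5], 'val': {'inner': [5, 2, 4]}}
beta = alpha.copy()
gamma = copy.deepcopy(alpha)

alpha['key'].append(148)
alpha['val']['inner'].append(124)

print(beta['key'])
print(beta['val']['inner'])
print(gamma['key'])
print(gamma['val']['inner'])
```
[3, 5, 6, 5, 148]
[5, 2, 4, 124]
[3, 5, 6, 5]
[5, 2, 4]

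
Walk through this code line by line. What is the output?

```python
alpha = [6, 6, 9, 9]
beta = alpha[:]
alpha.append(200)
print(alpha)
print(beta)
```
[6, 6, 9, 9, 200]
[6, 6, 9, 9]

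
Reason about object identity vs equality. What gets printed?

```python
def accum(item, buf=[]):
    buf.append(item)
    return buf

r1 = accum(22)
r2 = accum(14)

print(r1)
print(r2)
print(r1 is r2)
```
[22, 14]
[22, 14]
True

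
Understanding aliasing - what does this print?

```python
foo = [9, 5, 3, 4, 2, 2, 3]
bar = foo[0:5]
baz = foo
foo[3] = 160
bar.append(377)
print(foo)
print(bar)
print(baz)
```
[9, 5, 3, 160, 2, 2, 3]
[9, 5, 3, 4, 2, 377]
[9, 5, 3, 160, 2, 2, 3]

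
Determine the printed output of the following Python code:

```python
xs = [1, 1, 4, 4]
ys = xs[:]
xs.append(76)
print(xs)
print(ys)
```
[1, 1, 4, 4, 76]
[1, 1, 4, 4]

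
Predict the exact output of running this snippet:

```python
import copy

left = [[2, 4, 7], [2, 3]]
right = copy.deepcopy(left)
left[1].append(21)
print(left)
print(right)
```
[[2, 4, 7], [2, 3, 21]]
[[2, 4, 7], [2, 3]]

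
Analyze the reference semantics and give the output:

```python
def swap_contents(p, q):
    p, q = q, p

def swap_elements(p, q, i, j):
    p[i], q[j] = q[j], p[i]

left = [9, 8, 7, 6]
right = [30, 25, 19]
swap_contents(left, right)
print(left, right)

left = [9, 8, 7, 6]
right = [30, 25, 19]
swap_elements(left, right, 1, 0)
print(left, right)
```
[9, 8, 7, 6] [30, 25, 19]
[9, 30, 7, 6] [8, 25, 19]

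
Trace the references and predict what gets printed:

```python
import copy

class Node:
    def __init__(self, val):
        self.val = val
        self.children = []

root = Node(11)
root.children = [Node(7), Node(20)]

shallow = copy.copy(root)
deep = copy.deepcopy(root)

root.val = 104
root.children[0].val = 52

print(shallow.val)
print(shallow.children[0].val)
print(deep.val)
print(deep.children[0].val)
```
11
52
11
7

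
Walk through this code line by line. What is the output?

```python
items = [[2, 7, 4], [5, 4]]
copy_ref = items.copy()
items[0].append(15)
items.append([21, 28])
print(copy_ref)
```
[[2, 7, 4, 15], [5, 4]]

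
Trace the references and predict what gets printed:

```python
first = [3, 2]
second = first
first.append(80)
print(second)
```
[3, 2, 80]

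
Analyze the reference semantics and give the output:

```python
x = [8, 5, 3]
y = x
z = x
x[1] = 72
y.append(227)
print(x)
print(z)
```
[8, 72, 3, 227]
[8, 72, 3, 227]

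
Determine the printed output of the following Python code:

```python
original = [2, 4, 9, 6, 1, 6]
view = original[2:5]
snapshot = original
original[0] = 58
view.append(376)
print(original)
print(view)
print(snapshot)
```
[58, 4, 9, 6, 1, 6]
[9, 6, 1, 376]
[58, 4, 9, 6, 1, 6]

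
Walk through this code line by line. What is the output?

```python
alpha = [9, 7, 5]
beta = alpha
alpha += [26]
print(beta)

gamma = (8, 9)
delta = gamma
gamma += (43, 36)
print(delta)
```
[9, 7, 5, 26]
(8, 9)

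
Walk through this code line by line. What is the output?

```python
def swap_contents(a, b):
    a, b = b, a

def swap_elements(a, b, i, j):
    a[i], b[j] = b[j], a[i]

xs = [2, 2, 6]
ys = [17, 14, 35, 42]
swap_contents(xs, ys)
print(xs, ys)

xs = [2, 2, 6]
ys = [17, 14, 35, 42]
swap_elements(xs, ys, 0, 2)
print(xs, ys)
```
[2, 2, 6] [17, 14, 35, 42]
[35, 2, 6] [17, 14, 2, 42]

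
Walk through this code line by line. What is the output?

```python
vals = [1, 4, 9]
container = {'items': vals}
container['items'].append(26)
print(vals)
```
[1, 4, 9, 26]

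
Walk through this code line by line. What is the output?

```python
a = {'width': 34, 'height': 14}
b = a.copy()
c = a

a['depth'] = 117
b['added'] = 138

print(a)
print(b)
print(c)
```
{'width': 34, 'height': 14, 'depth': 117}
{'width': 34, 'height': 14, 'added': 138}
{'width': 34, 'height': 14, 'depth': 117}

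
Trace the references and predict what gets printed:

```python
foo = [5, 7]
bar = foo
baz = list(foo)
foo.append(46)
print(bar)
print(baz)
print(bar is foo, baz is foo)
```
[5, 7, 46]
[5, 7]
True False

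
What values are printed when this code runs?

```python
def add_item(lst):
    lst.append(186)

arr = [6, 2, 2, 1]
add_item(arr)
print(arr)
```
[6, 2, 2, 1, 186]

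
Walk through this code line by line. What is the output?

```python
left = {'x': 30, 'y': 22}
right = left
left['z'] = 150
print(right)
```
{'x': 30, 'y': 22, 'z': 150}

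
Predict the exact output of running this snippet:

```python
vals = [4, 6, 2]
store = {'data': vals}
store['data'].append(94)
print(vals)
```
[4, 6, 2, 94]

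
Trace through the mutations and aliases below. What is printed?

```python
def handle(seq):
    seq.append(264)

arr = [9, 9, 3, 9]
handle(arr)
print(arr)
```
[9, 9, 3, 9, 264]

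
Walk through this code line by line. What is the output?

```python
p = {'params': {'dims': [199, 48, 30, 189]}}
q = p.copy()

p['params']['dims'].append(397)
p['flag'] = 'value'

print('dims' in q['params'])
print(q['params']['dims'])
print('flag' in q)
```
True
[199, 48, 30, 189, 397]
False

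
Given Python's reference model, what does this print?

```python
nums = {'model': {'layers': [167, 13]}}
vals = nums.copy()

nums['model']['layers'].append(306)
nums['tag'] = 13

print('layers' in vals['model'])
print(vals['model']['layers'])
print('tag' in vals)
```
True
[167, 13, 306]
False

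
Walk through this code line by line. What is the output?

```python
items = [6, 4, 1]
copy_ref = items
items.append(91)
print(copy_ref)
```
[6, 4, 1, 91]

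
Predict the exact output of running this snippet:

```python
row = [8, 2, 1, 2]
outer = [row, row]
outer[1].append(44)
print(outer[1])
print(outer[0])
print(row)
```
[8, 2, 1, 2, 44]
[8, 2, 1, 2, 44]
[8, 2, 1, 2, 44]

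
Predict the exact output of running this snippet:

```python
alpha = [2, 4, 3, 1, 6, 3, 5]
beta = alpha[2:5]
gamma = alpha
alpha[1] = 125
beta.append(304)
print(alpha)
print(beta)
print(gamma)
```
[2, 125, 3, 1, 6, 3, 5]
[3, 1, 6, 304]
[2, 125, 3, 1, 6, 3, 5]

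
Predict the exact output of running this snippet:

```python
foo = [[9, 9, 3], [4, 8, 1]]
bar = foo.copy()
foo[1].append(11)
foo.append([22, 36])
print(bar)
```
[[9, 9, 3], [4, 8, 1, 11]]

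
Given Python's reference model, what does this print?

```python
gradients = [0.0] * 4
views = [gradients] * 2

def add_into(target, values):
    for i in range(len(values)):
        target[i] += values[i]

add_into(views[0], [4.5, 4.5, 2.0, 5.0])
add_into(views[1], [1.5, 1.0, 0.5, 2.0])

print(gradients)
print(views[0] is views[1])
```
[6.0, 5.5, 2.5, 7.0]
True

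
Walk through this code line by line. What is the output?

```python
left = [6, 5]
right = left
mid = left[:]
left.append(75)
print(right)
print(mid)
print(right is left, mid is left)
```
[6, 5, 75]
[6, 5]
True False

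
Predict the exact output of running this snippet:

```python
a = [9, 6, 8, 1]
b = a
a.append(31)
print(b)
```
[9, 6, 8, 1, 31]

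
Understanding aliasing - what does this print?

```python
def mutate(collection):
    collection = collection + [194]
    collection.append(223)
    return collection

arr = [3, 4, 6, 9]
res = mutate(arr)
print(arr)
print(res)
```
[3, 4, 6, 9]
[3, 4, 6, 9, 194, 223]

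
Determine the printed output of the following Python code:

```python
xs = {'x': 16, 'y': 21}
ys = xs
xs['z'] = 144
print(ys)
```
{'x': 16, 'y': 21, 'z': 144}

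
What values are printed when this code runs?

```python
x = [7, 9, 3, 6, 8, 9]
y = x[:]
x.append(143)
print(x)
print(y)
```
[7, 9, 3, 6, 8, 9, 143]
[7, 9, 3, 6, 8, 9]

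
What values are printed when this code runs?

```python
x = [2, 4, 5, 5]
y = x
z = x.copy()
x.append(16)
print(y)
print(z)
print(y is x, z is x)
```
[2, 4, 5, 5, 16]
[2, 4, 5, 5]
True False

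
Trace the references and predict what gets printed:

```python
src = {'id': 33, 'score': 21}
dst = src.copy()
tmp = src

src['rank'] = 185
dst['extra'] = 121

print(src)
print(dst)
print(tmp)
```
{'id': 33, 'score': 21, 'rank': 185}
{'id': 33, 'score': 21, 'extra': 121}
{'id': 33, 'score': 21, 'rank': 185}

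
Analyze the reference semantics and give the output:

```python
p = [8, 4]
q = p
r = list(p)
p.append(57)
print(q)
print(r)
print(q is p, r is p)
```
[8, 4, 57]
[8, 4]
True False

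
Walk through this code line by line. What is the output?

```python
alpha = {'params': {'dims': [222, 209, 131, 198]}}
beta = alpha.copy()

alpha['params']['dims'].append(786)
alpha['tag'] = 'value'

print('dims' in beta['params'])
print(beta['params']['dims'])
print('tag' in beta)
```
True
[222, 209, 131, 198, 786]
False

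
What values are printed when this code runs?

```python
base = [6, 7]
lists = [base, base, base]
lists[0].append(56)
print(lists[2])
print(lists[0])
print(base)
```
[6, 7, 56]
[6, 7, 56]
[6, 7, 56]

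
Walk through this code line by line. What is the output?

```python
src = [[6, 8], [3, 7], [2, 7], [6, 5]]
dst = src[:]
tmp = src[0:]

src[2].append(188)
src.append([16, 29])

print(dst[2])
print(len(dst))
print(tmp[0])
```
[2, 7, 188]
4
[6, 8]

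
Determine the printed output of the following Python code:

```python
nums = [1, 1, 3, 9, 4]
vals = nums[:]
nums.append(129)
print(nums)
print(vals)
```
[1, 1, 3, 9, 4, 129]
[1, 1, 3, 9, 4]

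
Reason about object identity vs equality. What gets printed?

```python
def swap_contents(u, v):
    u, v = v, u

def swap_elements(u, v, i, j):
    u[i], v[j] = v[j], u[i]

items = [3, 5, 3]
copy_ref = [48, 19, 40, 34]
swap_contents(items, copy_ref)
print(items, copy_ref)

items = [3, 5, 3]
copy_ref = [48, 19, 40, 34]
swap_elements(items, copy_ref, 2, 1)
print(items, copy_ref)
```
[3, 5, 3] [48, 19, 40, 34]
[3, 5, 19] [48, 3, 40, 34]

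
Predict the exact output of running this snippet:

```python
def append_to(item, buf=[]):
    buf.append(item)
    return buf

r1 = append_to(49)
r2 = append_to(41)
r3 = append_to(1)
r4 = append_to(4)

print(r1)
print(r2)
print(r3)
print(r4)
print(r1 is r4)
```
[49, 41, 1, 4]
[49, 41, 1, 4]
[49, 41, 1, 4]
[49, 41, 1, 4]
True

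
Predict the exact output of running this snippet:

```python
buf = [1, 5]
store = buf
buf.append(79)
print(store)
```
[1, 5, 79]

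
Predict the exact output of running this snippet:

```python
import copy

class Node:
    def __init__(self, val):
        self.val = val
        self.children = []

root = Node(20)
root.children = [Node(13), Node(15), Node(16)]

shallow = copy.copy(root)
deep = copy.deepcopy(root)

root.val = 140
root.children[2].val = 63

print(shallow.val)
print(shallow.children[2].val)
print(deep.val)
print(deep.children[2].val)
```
20
63
20
16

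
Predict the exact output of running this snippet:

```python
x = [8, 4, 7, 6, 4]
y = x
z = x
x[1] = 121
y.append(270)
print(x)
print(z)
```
[8, 121, 7, 6, 4, 270]
[8, 121, 7, 6, 4, 270]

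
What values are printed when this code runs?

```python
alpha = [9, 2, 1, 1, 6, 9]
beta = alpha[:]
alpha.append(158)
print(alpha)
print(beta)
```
[9, 2, 1, 1, 6, 9, 158]
[9, 2, 1, 1, 6, 9]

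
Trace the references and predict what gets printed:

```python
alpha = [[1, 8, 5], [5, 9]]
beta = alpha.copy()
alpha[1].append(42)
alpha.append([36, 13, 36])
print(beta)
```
[[1, 8, 5], [5, 9, 42]]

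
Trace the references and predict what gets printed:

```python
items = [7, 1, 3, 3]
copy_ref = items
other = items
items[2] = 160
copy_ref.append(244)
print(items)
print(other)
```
[7, 1, 160, 3, 244]
[7, 1, 160, 3, 244]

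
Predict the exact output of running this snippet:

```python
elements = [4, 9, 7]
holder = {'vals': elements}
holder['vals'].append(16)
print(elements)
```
[4, 9, 7, 16]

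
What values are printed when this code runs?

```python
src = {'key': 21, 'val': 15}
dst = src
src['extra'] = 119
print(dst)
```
{'key': 21, 'val': 15, 'extra': 119}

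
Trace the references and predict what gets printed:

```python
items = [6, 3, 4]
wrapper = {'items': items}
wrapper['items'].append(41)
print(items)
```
[6, 3, 4, 41]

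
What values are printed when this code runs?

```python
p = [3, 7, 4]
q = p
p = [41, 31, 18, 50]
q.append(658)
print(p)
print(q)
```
[41, 31, 18, 50]
[3, 7, 4, 658]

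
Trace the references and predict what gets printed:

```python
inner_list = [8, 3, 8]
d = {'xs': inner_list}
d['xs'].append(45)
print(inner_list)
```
[8, 3, 8, 45]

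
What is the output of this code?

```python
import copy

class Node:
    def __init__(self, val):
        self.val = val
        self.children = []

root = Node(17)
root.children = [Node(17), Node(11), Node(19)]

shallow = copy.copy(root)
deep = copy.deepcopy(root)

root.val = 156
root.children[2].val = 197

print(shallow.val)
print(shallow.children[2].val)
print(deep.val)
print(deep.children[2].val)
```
17
197
17
19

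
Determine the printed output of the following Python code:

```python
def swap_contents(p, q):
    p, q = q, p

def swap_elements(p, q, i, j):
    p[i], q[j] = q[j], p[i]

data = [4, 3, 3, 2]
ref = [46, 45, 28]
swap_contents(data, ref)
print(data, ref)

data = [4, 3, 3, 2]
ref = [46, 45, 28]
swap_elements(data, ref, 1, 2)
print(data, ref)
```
[4, 3, 3, 2] [46, 45, 28]
[4, 28, 3, 2] [46, 45, 3]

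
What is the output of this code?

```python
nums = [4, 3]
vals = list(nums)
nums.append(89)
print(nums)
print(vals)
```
[4, 3, 89]
[4, 3]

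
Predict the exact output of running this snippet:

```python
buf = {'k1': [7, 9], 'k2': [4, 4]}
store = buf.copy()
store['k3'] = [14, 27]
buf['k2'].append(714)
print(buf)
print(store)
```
{'k1': [7, 9], 'k2': [4, 4, 714]}
{'k1': [7, 9], 'k2': [4, 4, 714], 'k3': [14, 27]}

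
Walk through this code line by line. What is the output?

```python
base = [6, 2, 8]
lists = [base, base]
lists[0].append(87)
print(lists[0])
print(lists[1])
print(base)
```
[6, 2, 8, 87]
[6, 2, 8, 87]
[6, 2, 8, 87]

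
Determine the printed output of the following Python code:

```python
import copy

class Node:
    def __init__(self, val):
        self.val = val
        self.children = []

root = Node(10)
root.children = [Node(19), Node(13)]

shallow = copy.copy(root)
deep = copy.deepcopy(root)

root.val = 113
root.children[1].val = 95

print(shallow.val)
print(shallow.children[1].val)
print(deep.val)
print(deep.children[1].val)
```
10
95
10
13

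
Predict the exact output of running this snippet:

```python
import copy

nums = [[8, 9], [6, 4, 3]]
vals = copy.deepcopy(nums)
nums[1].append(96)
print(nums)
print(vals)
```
[[8, 9], [6, 4, 3, 96]]
[[8, 9], [6, 4, 3]]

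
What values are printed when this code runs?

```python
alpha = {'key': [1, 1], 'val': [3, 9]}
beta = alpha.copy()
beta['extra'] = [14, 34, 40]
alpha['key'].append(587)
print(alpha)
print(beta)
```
{'key': [1, 1, 587], 'val': [3, 9]}
{'key': [1, 1, 587], 'val': [3, 9], 'extra': [14, 34, 40]}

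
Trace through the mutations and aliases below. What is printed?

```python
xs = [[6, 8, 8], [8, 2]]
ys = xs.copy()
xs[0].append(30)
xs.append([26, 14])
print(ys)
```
[[6, 8, 8, 30], [8, 2]]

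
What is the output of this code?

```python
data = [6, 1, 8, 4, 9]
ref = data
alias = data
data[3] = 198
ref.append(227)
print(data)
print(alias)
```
[6, 1, 8, 198, 9, 227]
[6, 1, 8, 198, 9, 227]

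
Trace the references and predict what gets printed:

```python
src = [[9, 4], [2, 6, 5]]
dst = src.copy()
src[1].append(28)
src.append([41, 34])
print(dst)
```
[[9, 4], [2, 6, 5, 28]]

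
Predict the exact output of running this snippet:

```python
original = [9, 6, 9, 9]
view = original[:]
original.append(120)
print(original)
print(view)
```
[9, 6, 9, 9, 120]
[9, 6, 9, 9]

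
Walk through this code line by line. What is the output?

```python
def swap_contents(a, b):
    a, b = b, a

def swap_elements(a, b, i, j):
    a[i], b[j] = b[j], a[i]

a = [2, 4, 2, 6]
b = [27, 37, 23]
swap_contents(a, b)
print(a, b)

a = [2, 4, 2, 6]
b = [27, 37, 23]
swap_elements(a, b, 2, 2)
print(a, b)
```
[2, 4, 2, 6] [27, 37, 23]
[2, 4, 23, 6] [27, 37, 2]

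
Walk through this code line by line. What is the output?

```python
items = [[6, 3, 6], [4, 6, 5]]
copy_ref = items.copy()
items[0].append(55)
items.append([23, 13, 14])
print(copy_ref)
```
[[6, 3, 6, 55], [4, 6, 5]]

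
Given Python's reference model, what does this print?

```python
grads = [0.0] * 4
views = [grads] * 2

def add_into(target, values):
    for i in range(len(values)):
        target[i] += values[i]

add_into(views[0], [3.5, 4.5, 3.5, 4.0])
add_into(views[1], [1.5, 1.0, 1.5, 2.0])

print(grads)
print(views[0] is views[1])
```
[5.0, 5.5, 5.0, 6.0]
True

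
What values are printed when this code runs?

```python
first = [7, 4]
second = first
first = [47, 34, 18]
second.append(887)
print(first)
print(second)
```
[47, 34, 18]
[7, 4, 887]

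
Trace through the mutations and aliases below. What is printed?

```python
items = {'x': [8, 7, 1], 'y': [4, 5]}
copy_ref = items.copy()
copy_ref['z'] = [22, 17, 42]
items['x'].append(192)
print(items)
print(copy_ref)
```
{'x': [8, 7, 1, 192], 'y': [4, 5]}
{'x': [8, 7, 1, 192], 'y': [4, 5], 'z': [22, 17, 42]}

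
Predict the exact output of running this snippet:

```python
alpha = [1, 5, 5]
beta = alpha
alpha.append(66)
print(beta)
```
[1, 5, 5, 66]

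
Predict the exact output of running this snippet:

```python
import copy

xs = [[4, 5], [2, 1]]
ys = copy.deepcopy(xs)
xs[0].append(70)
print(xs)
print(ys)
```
[[4, 5, 70], [2, 1]]
[[4, 5], [2, 1]]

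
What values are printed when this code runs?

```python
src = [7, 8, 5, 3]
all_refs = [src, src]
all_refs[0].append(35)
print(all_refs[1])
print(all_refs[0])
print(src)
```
[7, 8, 5, 3, 35]
[7, 8, 5, 3, 35]
[7, 8, 5, 3, 35]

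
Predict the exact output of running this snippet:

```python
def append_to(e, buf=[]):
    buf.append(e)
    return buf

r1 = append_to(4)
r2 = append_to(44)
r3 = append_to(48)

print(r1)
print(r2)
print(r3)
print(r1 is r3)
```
[4, 44, 48]
[4, 44, 48]
[4, 44, 48]
True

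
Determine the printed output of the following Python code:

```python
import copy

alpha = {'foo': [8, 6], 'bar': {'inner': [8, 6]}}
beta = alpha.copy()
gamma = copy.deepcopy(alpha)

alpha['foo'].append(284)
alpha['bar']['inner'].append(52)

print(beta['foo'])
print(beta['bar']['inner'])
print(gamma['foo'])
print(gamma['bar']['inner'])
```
[8, 6, 284]
[8, 6, 52]
[8, 6]
[8, 6]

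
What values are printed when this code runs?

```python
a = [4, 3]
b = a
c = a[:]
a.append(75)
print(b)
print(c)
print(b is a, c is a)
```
[4, 3, 75]
[4, 3]
True False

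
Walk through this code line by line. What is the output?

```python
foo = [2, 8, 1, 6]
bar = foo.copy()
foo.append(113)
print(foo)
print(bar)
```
[2, 8, 1, 6, 113]
[2, 8, 1, 6]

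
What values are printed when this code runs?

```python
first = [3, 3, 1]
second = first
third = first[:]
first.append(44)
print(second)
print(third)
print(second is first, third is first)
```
[3, 3, 1, 44]
[3, 3, 1]
True False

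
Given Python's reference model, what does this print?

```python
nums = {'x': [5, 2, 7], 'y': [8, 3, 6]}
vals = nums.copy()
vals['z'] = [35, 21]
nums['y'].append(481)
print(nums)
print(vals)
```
{'x': [5, 2, 7], 'y': [8, 3, 6, 481]}
{'x': [5, 2, 7], 'y': [8, 3, 6, 481], 'z': [35, 21]}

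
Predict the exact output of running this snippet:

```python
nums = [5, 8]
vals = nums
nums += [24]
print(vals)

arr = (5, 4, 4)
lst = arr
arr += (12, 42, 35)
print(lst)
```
[5, 8, 24]
(5, 4, 4)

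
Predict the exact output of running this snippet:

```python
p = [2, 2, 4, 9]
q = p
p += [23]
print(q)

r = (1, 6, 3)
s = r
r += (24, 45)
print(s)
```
[2, 2, 4, 9, 23]
(1, 6, 3)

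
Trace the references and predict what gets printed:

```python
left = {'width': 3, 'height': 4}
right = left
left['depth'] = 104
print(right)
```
{'width': 3, 'height': 4, 'depth': 104}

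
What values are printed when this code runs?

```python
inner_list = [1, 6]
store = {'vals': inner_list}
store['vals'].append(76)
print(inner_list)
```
[1, 6, 76]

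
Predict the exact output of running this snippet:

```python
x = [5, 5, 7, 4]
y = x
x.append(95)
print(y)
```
[5, 5, 7, 4, 95]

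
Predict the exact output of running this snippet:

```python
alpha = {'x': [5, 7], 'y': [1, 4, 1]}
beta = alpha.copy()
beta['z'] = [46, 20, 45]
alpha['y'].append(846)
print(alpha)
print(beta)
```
{'x': [5, 7], 'y': [1, 4, 1, 846]}
{'x': [5, 7], 'y': [1, 4, 1, 846], 'z': [46, 20, 45]}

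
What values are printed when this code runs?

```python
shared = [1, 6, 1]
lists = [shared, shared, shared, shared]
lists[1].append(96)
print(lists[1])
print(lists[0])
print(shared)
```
[1, 6, 1, 96]
[1, 6, 1, 96]
[1, 6, 1, 96]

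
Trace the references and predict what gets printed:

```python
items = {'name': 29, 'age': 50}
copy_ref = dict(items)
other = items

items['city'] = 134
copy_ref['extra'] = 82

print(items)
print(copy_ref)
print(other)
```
{'name': 29, 'age': 50, 'city': 134}
{'name': 29, 'age': 50, 'extra': 82}
{'name': 29, 'age': 50, 'city': 134}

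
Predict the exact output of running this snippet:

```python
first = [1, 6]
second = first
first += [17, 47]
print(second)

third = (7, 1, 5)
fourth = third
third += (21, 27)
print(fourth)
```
[1, 6, 17, 47]
(7, 1, 5)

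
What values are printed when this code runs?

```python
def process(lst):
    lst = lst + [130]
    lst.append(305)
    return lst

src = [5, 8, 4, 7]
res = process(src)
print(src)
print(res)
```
[5, 8, 4, 7]
[5, 8, 4, 7, 130, 305]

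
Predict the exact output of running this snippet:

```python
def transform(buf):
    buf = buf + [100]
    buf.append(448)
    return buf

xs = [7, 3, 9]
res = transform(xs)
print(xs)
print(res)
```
[7, 3, 9]
[7, 3, 9, 100, 448]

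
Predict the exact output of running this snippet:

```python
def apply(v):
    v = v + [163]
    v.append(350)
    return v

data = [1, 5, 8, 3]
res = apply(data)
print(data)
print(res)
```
[1, 5, 8, 3]
[1, 5, 8, 3, 163, 350]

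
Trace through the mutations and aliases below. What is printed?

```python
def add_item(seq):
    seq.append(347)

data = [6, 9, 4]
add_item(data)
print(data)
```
[6, 9, 4, 347]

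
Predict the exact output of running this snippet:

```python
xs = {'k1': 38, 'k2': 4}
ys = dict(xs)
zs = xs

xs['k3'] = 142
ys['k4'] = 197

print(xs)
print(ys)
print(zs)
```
{'k1': 38, 'k2': 4, 'k3': 142}
{'k1': 38, 'k2': 4, 'k4': 197}
{'k1': 38, 'k2': 4, 'k3': 142}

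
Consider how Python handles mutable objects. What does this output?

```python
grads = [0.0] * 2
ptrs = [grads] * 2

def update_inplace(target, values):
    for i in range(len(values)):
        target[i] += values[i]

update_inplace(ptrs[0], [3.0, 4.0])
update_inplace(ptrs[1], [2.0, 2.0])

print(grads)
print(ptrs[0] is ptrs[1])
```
[5.0, 6.0]
True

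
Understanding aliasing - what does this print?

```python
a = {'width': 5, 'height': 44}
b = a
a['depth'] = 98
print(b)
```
{'width': 5, 'height': 44, 'depth': 98}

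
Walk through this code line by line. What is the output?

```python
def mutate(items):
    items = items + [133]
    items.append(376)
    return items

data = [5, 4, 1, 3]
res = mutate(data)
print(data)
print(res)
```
[5, 4, 1, 3]
[5, 4, 1, 3, 133, 376]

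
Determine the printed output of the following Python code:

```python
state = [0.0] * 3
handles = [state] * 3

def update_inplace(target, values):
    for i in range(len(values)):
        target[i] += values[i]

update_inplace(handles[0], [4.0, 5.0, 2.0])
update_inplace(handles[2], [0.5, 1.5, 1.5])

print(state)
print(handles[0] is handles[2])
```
[4.5, 6.5, 3.5]
True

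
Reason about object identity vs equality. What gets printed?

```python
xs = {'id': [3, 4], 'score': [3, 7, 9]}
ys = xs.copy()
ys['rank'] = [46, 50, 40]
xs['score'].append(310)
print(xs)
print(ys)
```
{'id': [3, 4], 'score': [3, 7, 9, 310]}
{'id': [3, 4], 'score': [3, 7, 9, 310], 'rank': [46, 50, 40]}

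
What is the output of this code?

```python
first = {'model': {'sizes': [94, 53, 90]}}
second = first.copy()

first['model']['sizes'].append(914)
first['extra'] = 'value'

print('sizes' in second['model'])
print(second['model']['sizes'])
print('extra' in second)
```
True
[94, 53, 90, 914]
False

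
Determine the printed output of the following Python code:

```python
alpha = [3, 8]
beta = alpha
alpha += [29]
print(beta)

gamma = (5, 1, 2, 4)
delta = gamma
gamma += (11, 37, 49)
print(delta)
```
[3, 8, 29]
(5, 1, 2, 4)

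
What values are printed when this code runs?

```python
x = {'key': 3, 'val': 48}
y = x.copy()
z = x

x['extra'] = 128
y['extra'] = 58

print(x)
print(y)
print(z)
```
{'key': 3, 'val': 48, 'extra': 128}
{'key': 3, 'val': 48, 'extra': 58}
{'key': 3, 'val': 48, 'extra': 128}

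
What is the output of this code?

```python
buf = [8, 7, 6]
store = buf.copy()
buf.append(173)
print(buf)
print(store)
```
[8, 7, 6, 173]
[8, 7, 6]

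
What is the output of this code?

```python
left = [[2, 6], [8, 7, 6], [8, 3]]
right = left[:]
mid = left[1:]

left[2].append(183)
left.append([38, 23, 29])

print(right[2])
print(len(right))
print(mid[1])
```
[8, 3, 183]
3
[8, 3, 183]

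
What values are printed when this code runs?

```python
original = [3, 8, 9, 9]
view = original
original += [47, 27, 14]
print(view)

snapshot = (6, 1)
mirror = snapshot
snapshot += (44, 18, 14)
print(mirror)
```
[3, 8, 9, 9, 47, 27, 14]
(6, 1)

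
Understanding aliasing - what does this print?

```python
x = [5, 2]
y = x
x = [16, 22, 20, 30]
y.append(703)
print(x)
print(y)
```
[16, 22, 20, 30]
[5, 2, 703]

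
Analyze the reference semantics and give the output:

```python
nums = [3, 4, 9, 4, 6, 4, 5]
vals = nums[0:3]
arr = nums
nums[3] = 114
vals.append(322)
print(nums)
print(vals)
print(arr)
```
[3, 4, 9, 114, 6, 4, 5]
[3, 4, 9, 322]
[3, 4, 9, 114, 6, 4, 5]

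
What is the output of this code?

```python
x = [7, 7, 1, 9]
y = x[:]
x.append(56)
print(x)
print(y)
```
[7, 7, 1, 9, 56]
[7, 7, 1, 9]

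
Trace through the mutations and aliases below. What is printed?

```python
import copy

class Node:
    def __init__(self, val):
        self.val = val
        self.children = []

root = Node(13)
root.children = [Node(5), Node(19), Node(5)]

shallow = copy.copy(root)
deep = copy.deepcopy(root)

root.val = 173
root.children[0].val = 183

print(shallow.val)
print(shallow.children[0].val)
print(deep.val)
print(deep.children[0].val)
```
13
183
13
5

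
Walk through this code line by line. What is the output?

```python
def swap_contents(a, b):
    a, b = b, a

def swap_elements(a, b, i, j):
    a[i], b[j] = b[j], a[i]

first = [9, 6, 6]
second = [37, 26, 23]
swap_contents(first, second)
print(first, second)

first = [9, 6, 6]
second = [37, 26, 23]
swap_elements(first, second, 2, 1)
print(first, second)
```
[9, 6, 6] [37, 26, 23]
[9, 6, 26] [37, 6, 23]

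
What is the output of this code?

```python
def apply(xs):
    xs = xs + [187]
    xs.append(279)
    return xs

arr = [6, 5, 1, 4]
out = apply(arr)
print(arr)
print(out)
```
[6, 5, 1, 4]
[6, 5, 1, 4, 187, 279]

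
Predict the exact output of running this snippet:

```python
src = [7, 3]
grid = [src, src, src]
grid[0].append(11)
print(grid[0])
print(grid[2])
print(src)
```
[7, 3, 11]
[7, 3, 11]
[7, 3, 11]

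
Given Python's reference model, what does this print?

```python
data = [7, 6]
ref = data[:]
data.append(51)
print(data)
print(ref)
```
[7, 6, 51]
[7, 6]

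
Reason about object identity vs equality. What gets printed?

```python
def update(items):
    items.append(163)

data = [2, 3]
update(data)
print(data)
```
[2, 3, 163]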